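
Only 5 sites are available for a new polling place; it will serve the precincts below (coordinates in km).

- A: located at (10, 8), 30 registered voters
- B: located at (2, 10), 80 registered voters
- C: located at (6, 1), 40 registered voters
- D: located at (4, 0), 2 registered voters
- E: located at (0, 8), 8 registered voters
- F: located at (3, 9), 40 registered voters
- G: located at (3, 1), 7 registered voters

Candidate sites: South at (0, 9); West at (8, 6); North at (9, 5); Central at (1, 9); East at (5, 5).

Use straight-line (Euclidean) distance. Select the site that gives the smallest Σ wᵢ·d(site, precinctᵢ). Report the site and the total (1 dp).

Total weighted distance at each candidate:
  South (0, 9): total = 1087.9
  West (8, 6): total = 1240.3
  North (9, 5): total = 1412.0
  Central (1, 9): total = 930.2
  East (5, 5): total = 1073.4
Minimum is at Central with total 930.2 km.

Central, total 930.2 km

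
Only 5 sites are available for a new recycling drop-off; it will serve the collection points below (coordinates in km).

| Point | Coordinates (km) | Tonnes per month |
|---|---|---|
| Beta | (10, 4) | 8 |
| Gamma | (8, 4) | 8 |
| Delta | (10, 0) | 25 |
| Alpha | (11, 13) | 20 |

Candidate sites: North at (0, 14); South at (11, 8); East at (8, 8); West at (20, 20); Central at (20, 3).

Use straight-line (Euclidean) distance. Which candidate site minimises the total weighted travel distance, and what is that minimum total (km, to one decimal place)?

South, total 374.5 km

Total weighted distance at each candidate:
  North (0, 14): total = 866.6
  South (11, 8): total = 374.5
  East (8, 8): total = 390.6
  West (20, 20): total = 1098.0
  Central (20, 3): total = 706.8
Minimum is at South with total 374.5 km.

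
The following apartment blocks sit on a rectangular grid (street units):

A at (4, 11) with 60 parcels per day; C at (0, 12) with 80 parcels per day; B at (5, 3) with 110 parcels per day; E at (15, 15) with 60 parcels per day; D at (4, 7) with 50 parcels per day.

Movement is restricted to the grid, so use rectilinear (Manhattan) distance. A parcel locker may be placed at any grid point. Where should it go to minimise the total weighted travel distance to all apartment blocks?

(4, 11)

Manhattan distance separates: Σwᵢ(|x−xᵢ|+|y−yᵢ|) = Σwᵢ|x−xᵢ| + Σwᵢ|y−yᵢ|, so x and y are optimised independently as 1-D weighted medians.
Total weight W = 360; half = 180.
x-coordinate, sorted with cumulative weight:
  x=0 (C, w=80) cum 80
  x=4 (A, w=60) cum 140
  x=4 (D, w=50) cum 190  ← median
  x=5 (B, w=110) cum 300
  x=15 (E, w=60) cum 360
⇒ x* = 4
y-coordinate, sorted with cumulative weight:
  y=3 (B, w=110) cum 110
  y=7 (D, w=50) cum 160
  y=11 (A, w=60) cum 220  ← median
  y=12 (C, w=80) cum 300
  y=15 (E, w=60) cum 360
⇒ y* = 11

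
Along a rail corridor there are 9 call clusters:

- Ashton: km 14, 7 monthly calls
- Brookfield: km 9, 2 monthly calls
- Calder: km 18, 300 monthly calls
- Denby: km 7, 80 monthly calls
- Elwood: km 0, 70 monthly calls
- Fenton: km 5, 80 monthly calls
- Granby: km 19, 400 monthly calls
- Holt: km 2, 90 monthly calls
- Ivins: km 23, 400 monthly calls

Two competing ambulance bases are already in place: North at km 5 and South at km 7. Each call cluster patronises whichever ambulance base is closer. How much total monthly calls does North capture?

240

The indifferent point is the midpoint (5+7)/2 = 6; call clusters left of it (closer to North at 5) go to North, those right go to South.
  Elwood at 0 (w=70) → North
  Holt at 2 (w=90) → North
  Fenton at 5 (w=80) → North
  Denby at 7 (w=80) → South
  Brookfield at 9 (w=2) → South
  Ashton at 14 (w=7) → South
  Calder at 18 (w=300) → South
  Granby at 19 (w=400) → South
  Ivins at 23 (w=400) → South
North captures 240; South captures 1189.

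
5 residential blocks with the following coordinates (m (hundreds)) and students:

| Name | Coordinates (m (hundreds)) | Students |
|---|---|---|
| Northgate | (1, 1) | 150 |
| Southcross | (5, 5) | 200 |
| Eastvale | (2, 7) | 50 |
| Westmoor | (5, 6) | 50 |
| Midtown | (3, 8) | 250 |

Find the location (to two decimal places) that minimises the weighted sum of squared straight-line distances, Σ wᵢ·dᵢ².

(3.21, 5.43)

The minimiser of Σwᵢ‖p−pᵢ‖² is the weighted centroid p* = (Σwᵢpᵢ)/(Σwᵢ).
Σwᵢ = 700.
Σwᵢxᵢ = 150·1 + 200·5 + 50·2 + 50·5 + 250·3 = 2250.
Σwᵢyᵢ = 150·1 + 200·5 + 50·7 + 50·6 + 250·8 = 3800.
x* = 2250/700 = 3.21, y* = 3800/700 = 5.43.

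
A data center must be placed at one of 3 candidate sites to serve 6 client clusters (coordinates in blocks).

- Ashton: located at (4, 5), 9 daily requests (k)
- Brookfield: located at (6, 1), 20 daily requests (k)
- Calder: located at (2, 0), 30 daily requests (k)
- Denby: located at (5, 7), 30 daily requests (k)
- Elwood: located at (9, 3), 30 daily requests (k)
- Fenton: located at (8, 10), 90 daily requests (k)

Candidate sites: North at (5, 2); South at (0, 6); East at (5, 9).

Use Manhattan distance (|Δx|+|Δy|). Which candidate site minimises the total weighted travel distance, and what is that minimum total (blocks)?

Total weighted distance at each candidate:
  North (5, 2): total = 1516
  South (0, 6): total = 2125
  East (5, 9): total = 1305
Minimum is at East with total 1305 blocks.

East, total 1305 blocks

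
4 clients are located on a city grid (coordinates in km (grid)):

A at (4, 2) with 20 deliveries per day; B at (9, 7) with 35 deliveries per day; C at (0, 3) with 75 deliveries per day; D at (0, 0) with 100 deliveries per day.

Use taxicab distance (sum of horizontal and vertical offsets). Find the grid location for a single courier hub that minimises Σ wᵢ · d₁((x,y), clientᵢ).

(0, 2)

Manhattan distance separates: Σwᵢ(|x−xᵢ|+|y−yᵢ|) = Σwᵢ|x−xᵢ| + Σwᵢ|y−yᵢ|, so x and y are optimised independently as 1-D weighted medians.
Total weight W = 230; half = 115.
x-coordinate, sorted with cumulative weight:
  x=0 (C, w=75) cum 75
  x=0 (D, w=100) cum 175  ← median
  x=4 (A, w=20) cum 195
  x=9 (B, w=35) cum 230
⇒ x* = 0
y-coordinate, sorted with cumulative weight:
  y=0 (D, w=100) cum 100
  y=2 (A, w=20) cum 120  ← median
  y=3 (C, w=75) cum 195
  y=7 (B, w=35) cum 230
⇒ y* = 2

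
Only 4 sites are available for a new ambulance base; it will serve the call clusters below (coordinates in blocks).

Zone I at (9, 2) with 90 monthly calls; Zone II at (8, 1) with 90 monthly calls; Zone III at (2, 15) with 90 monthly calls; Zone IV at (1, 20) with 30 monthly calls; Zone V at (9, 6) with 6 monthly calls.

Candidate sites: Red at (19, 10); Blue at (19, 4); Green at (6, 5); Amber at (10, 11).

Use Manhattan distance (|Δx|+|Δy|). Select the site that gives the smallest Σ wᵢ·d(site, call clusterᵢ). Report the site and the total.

Total weighted distance at each candidate:
  Red (19, 10): total = 6324
  Blue (19, 4): total = 5952
  Green (6, 5): total = 2964
  Amber (10, 11): total = 3636
Minimum is at Green with total 2964 blocks.

Green, total 2964 blocks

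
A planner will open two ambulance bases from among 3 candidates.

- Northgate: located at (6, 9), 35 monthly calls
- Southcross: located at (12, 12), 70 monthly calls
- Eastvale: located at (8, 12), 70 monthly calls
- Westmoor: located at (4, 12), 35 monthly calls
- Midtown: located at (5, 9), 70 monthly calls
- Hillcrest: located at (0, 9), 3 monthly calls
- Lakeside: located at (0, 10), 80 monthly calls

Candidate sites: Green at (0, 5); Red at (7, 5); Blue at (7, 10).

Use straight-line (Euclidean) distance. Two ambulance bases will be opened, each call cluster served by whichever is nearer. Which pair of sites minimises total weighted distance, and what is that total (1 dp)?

Evaluate every pair (each demand assigned to the nearer of the two):
  {Green, Blue}: total = 1277.7
  {Red, Blue}: total = 1446.9
  {Green, Red}: total = 2233.0
Best pair: {Green, Blue} with total 1277.7.

{Green, Blue}, total 1277.7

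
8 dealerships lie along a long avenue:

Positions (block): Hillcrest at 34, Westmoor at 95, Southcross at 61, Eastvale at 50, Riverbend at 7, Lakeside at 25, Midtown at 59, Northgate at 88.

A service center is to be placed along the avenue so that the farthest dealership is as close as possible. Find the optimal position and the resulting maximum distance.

location 51, max distance 44

The 1-center on a line is the midpoint of the two extreme points: leftmost at 7, rightmost at 95.
Optimal location = (7 + 95)/2 = 51; maximum distance = (95 − 7)/2 = 44.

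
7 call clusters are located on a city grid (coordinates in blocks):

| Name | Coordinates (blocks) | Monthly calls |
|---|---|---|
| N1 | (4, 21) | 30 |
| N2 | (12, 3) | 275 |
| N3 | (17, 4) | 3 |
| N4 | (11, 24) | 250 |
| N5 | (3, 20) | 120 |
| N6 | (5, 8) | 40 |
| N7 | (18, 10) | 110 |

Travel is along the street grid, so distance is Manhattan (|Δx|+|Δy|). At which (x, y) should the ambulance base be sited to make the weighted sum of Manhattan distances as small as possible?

(11, 10)

Manhattan distance separates: Σwᵢ(|x−xᵢ|+|y−yᵢ|) = Σwᵢ|x−xᵢ| + Σwᵢ|y−yᵢ|, so x and y are optimised independently as 1-D weighted medians.
Total weight W = 828; half = 414.
x-coordinate, sorted with cumulative weight:
  x=3 (N5, w=120) cum 120
  x=4 (N1, w=30) cum 150
  x=5 (N6, w=40) cum 190
  x=11 (N4, w=250) cum 440  ← median
  x=12 (N2, w=275) cum 715
  x=17 (N3, w=3) cum 718
  x=18 (N7, w=110) cum 828
⇒ x* = 11
y-coordinate, sorted with cumulative weight:
  y=3 (N2, w=275) cum 275
  y=4 (N3, w=3) cum 278
  y=8 (N6, w=40) cum 318
  y=10 (N7, w=110) cum 428  ← median
  y=20 (N5, w=120) cum 548
  y=21 (N1, w=30) cum 578
  y=24 (N4, w=250) cum 828
⇒ y* = 10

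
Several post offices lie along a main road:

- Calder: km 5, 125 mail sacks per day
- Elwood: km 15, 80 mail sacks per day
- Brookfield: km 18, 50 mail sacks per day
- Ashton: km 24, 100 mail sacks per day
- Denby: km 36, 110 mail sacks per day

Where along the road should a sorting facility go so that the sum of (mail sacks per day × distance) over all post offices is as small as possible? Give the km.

x = 18

For a sum of weighted absolute distances on a line, the optimum is the weighted median (not the mean). Total weight W = 465; half-weight = 232.5.
Sort by position and accumulate weight:
  km 5 (Calder, w=125) → cum 125
  km 15 (Elwood, w=80) → cum 205
  km 18 (Brookfield, w=50) → cum 255  ≥ 232.5 → median here
  km 24 (Ashton, w=100) → cum 355
  km 36 (Denby, w=110) → cum 465
Optimal location: km 18.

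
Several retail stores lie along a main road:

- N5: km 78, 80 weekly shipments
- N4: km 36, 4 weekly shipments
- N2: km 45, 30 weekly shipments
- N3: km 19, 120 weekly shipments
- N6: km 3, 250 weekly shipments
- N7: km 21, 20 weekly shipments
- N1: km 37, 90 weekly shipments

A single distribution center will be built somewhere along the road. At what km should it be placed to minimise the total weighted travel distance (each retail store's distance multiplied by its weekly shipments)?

x = 19

For a sum of weighted absolute distances on a line, the optimum is the weighted median (not the mean). Total weight W = 594; half-weight = 297.
Sort by position and accumulate weight:
  km 3 (N6, w=250) → cum 250
  km 19 (N3, w=120) → cum 370  ≥ 297 → median here
  km 21 (N7, w=20) → cum 390
  km 36 (N4, w=4) → cum 394
  km 37 (N1, w=90) → cum 484
  km 45 (N2, w=30) → cum 514
  km 78 (N5, w=80) → cum 594
Optimal location: km 19.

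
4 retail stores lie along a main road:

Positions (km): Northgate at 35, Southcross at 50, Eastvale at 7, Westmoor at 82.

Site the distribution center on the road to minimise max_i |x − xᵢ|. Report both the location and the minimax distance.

The 1-center on a line is the midpoint of the two extreme points: leftmost at 7, rightmost at 82.
Optimal location = (7 + 82)/2 = 44.5; maximum distance = (82 − 7)/2 = 37.5.

location 44.5, max distance 37.5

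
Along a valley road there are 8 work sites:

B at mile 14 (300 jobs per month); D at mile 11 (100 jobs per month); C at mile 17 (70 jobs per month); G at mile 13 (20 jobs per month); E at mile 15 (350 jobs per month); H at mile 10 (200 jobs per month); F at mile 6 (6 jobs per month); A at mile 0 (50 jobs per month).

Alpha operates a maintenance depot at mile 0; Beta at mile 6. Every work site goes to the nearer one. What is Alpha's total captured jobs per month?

The indifferent point is the midpoint (0+6)/2 = 3; work sites left of it (closer to Alpha at 0) go to Alpha, those right go to Beta.
  A at 0 (w=50) → Alpha
  F at 6 (w=6) → Beta
  H at 10 (w=200) → Beta
  D at 11 (w=100) → Beta
  G at 13 (w=20) → Beta
  B at 14 (w=300) → Beta
  E at 15 (w=350) → Beta
  C at 17 (w=70) → Beta
Alpha captures 50; Beta captures 1046.

50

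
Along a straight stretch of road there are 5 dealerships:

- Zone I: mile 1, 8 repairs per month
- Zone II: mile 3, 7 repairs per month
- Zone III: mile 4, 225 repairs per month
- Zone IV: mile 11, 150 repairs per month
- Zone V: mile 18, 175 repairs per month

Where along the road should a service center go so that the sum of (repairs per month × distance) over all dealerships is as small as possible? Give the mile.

For a sum of weighted absolute distances on a line, the optimum is the weighted median (not the mean). Total weight W = 565; half-weight = 282.5.
Sort by position and accumulate weight:
  mile 1 (Zone I, w=8) → cum 8
  mile 3 (Zone II, w=7) → cum 15
  mile 4 (Zone III, w=225) → cum 240
  mile 11 (Zone IV, w=150) → cum 390  ≥ 282.5 → median here
  mile 18 (Zone V, w=175) → cum 565
Optimal location: mile 11.

x = 11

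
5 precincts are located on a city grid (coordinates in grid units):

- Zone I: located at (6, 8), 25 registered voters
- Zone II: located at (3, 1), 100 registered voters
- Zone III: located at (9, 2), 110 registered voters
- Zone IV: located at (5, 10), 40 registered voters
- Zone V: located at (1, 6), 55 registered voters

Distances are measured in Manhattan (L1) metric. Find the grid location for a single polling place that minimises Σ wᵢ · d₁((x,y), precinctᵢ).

Manhattan distance separates: Σwᵢ(|x−xᵢ|+|y−yᵢ|) = Σwᵢ|x−xᵢ| + Σwᵢ|y−yᵢ|, so x and y are optimised independently as 1-D weighted medians.
Total weight W = 330; half = 165.
x-coordinate, sorted with cumulative weight:
  x=1 (Zone V, w=55) cum 55
  x=3 (Zone II, w=100) cum 155
  x=5 (Zone IV, w=40) cum 195  ← median
  x=6 (Zone I, w=25) cum 220
  x=9 (Zone III, w=110) cum 330
⇒ x* = 5
y-coordinate, sorted with cumulative weight:
  y=1 (Zone II, w=100) cum 100
  y=2 (Zone III, w=110) cum 210  ← median
  y=6 (Zone V, w=55) cum 265
  y=8 (Zone I, w=25) cum 290
  y=10 (Zone IV, w=40) cum 330
⇒ y* = 2

(5, 2)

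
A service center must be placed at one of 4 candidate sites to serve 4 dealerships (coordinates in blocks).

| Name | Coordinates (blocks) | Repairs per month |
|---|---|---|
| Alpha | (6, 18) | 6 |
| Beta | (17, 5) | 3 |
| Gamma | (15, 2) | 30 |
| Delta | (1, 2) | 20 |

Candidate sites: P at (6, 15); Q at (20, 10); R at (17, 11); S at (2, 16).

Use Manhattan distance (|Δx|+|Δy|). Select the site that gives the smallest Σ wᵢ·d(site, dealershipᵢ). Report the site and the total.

R, total 956 blocks

Total weighted distance at each candidate:
  P (6, 15): total = 1101
  Q (20, 10): total = 1086
  R (17, 11): total = 956
  S (2, 16): total = 1224
Minimum is at R with total 956 blocks.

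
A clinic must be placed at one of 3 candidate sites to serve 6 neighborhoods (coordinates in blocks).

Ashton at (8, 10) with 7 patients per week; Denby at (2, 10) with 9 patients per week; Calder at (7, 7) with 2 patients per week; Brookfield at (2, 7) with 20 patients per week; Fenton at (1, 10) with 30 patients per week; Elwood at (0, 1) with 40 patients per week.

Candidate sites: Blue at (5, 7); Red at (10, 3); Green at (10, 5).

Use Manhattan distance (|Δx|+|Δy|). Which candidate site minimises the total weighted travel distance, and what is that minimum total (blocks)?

Total weighted distance at each candidate:
  Blue (5, 7): total = 810
  Red (10, 3): total = 1412
  Green (10, 5): total = 1356
Minimum is at Blue with total 810 blocks.

Blue, total 810 blocks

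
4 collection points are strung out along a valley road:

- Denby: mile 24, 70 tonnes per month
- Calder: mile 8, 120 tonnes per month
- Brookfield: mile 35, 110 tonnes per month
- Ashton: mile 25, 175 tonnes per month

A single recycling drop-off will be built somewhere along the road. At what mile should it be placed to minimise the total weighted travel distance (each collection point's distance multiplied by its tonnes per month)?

For a sum of weighted absolute distances on a line, the optimum is the weighted median (not the mean). Total weight W = 475; half-weight = 237.5.
Sort by position and accumulate weight:
  mile 8 (Calder, w=120) → cum 120
  mile 24 (Denby, w=70) → cum 190
  mile 25 (Ashton, w=175) → cum 365  ≥ 237.5 → median here
  mile 35 (Brookfield, w=110) → cum 475
Optimal location: mile 25.

x = 25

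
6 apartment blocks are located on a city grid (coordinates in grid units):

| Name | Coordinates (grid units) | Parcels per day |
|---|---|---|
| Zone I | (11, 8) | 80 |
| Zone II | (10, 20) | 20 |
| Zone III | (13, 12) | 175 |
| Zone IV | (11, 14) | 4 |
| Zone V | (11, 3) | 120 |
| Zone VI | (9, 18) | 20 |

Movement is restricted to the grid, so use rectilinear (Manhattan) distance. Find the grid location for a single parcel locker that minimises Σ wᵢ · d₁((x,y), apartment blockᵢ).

Manhattan distance separates: Σwᵢ(|x−xᵢ|+|y−yᵢ|) = Σwᵢ|x−xᵢ| + Σwᵢ|y−yᵢ|, so x and y are optimised independently as 1-D weighted medians.
Total weight W = 419; half = 209.5.
x-coordinate, sorted with cumulative weight:
  x=9 (Zone VI, w=20) cum 20
  x=10 (Zone II, w=20) cum 40
  x=11 (Zone I, w=80) cum 120
  x=11 (Zone IV, w=4) cum 124
  x=11 (Zone V, w=120) cum 244  ← median
  x=13 (Zone III, w=175) cum 419
⇒ x* = 11
y-coordinate, sorted with cumulative weight:
  y=3 (Zone V, w=120) cum 120
  y=8 (Zone I, w=80) cum 200
  y=12 (Zone III, w=175) cum 375  ← median
  y=14 (Zone IV, w=4) cum 379
  y=18 (Zone VI, w=20) cum 399
  y=20 (Zone II, w=20) cum 419
⇒ y* = 12

(11, 12)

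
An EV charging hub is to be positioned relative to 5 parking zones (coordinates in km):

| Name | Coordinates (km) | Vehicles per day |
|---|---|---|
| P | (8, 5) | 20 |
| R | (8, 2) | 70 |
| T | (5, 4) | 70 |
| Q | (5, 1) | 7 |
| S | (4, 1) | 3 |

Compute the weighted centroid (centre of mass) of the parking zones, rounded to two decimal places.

(6.57, 3.12)

The minimiser of Σwᵢ‖p−pᵢ‖² is the weighted centroid p* = (Σwᵢpᵢ)/(Σwᵢ).
Σwᵢ = 170.
Σwᵢxᵢ = 20·8 + 70·8 + 70·5 + 7·5 + 3·4 = 1117.
Σwᵢyᵢ = 20·5 + 70·2 + 70·4 + 7·1 + 3·1 = 530.
x* = 1117/170 = 6.57, y* = 530/170 = 3.12.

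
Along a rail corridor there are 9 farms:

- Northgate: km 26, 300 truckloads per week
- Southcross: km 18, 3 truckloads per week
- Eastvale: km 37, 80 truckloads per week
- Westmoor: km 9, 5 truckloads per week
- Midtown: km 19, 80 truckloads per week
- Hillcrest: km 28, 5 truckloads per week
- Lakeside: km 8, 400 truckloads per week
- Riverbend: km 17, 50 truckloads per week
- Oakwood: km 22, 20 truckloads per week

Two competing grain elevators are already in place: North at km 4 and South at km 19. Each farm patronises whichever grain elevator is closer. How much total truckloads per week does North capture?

405

The indifferent point is the midpoint (4+19)/2 = 11.5; farms left of it (closer to North at 4) go to North, those right go to South.
  Lakeside at 8 (w=400) → North
  Westmoor at 9 (w=5) → North
  Riverbend at 17 (w=50) → South
  Southcross at 18 (w=3) → South
  Midtown at 19 (w=80) → South
  Oakwood at 22 (w=20) → South
  Northgate at 26 (w=300) → South
  Hillcrest at 28 (w=5) → South
  Eastvale at 37 (w=80) → South
North captures 405; South captures 538.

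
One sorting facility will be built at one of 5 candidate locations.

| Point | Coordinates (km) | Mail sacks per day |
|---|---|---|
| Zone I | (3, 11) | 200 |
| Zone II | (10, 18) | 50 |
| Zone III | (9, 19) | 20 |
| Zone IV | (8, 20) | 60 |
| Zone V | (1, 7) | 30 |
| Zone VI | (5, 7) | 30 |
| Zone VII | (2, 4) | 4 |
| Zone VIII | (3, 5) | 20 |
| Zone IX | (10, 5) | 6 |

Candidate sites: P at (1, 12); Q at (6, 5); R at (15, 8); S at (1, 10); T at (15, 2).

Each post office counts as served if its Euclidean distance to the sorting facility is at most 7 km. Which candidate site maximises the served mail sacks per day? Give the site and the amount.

Q, covering 290

Coverage radius r = 7 km; a point is covered iff (Δx)²+(Δy)² ≤ 7² = 49.
  P (1, 12): covers {Zone I, Zone V, Zone VI} → 260
  Q (6, 5): covers {Zone I, Zone V, Zone VI, Zone VII, Zone VIII, Zone IX} → 290
  R (15, 8): covers {Zone IX} → 6
  S (1, 10): covers {Zone I, Zone V, Zone VI, Zone VII, Zone VIII} → 284
  T (15, 2): covers {Zone IX} → 6
Maximum coverage at Q: 290 mail sacks per day.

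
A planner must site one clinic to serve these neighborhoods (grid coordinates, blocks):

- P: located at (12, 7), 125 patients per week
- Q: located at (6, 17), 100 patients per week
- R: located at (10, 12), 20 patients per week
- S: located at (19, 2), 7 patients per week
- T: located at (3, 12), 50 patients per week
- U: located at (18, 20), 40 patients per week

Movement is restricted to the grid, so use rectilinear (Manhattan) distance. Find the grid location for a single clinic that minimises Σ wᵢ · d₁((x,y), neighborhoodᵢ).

Manhattan distance separates: Σwᵢ(|x−xᵢ|+|y−yᵢ|) = Σwᵢ|x−xᵢ| + Σwᵢ|y−yᵢ|, so x and y are optimised independently as 1-D weighted medians.
Total weight W = 342; half = 171.
x-coordinate, sorted with cumulative weight:
  x=3 (T, w=50) cum 50
  x=6 (Q, w=100) cum 150
  x=10 (R, w=20) cum 170
  x=12 (P, w=125) cum 295  ← median
  x=18 (U, w=40) cum 335
  x=19 (S, w=7) cum 342
⇒ x* = 12
y-coordinate, sorted with cumulative weight:
  y=2 (S, w=7) cum 7
  y=7 (P, w=125) cum 132
  y=12 (R, w=20) cum 152
  y=12 (T, w=50) cum 202  ← median
  y=17 (Q, w=100) cum 302
  y=20 (U, w=40) cum 342
⇒ y* = 12

(12, 12)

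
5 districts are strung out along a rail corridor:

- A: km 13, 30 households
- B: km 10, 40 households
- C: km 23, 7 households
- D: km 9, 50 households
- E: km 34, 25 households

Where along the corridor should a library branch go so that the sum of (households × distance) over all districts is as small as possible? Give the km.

x = 10

For a sum of weighted absolute distances on a line, the optimum is the weighted median (not the mean). Total weight W = 152; half-weight = 76.
Sort by position and accumulate weight:
  km 9 (D, w=50) → cum 50
  km 10 (B, w=40) → cum 90  ≥ 76 → median here
  km 13 (A, w=30) → cum 120
  km 23 (C, w=7) → cum 127
  km 34 (E, w=25) → cum 152
Optimal location: km 10.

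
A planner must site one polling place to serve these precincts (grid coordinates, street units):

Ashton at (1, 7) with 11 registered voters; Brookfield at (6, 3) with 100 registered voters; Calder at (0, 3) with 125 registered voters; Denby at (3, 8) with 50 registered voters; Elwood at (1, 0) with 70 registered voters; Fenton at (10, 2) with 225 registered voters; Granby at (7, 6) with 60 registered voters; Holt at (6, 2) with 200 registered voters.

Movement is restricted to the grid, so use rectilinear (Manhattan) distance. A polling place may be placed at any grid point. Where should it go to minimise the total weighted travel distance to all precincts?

(6, 2)

Manhattan distance separates: Σwᵢ(|x−xᵢ|+|y−yᵢ|) = Σwᵢ|x−xᵢ| + Σwᵢ|y−yᵢ|, so x and y are optimised independently as 1-D weighted medians.
Total weight W = 841; half = 420.5.
x-coordinate, sorted with cumulative weight:
  x=0 (Calder, w=125) cum 125
  x=1 (Ashton, w=11) cum 136
  x=1 (Elwood, w=70) cum 206
  x=3 (Denby, w=50) cum 256
  x=6 (Brookfield, w=100) cum 356
  x=6 (Holt, w=200) cum 556  ← median
  x=7 (Granby, w=60) cum 616
  x=10 (Fenton, w=225) cum 841
⇒ x* = 6
y-coordinate, sorted with cumulative weight:
  y=0 (Elwood, w=70) cum 70
  y=2 (Fenton, w=225) cum 295
  y=2 (Holt, w=200) cum 495  ← median
  y=3 (Brookfield, w=100) cum 595
  y=3 (Calder, w=125) cum 720
  y=6 (Granby, w=60) cum 780
  y=7 (Ashton, w=11) cum 791
  y=8 (Denby, w=50) cum 841
⇒ y* = 2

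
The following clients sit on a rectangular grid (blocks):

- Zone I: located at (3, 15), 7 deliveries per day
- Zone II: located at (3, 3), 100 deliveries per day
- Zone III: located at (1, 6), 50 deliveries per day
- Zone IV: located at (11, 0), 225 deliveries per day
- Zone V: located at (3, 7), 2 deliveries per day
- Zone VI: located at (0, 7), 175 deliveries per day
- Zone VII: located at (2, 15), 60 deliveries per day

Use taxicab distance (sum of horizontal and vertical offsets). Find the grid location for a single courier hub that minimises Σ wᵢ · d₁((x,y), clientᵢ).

(3, 3)

Manhattan distance separates: Σwᵢ(|x−xᵢ|+|y−yᵢ|) = Σwᵢ|x−xᵢ| + Σwᵢ|y−yᵢ|, so x and y are optimised independently as 1-D weighted medians.
Total weight W = 619; half = 309.5.
x-coordinate, sorted with cumulative weight:
  x=0 (Zone VI, w=175) cum 175
  x=1 (Zone III, w=50) cum 225
  x=2 (Zone VII, w=60) cum 285
  x=3 (Zone I, w=7) cum 292
  x=3 (Zone II, w=100) cum 392  ← median
  x=3 (Zone V, w=2) cum 394
  x=11 (Zone IV, w=225) cum 619
⇒ x* = 3
y-coordinate, sorted with cumulative weight:
  y=0 (Zone IV, w=225) cum 225
  y=3 (Zone II, w=100) cum 325  ← median
  y=6 (Zone III, w=50) cum 375
  y=7 (Zone V, w=2) cum 377
  y=7 (Zone VI, w=175) cum 552
  y=15 (Zone I, w=7) cum 559
  y=15 (Zone VII, w=60) cum 619
⇒ y* = 3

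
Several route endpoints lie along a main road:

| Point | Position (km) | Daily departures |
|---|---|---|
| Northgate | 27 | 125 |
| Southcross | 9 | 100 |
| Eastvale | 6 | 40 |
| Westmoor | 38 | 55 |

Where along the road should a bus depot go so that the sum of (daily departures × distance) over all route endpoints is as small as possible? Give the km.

x = 27

For a sum of weighted absolute distances on a line, the optimum is the weighted median (not the mean). Total weight W = 320; half-weight = 160.
Sort by position and accumulate weight:
  km 6 (Eastvale, w=40) → cum 40
  km 9 (Southcross, w=100) → cum 140
  km 27 (Northgate, w=125) → cum 265  ≥ 160 → median here
  km 38 (Westmoor, w=55) → cum 320
Optimal location: km 27.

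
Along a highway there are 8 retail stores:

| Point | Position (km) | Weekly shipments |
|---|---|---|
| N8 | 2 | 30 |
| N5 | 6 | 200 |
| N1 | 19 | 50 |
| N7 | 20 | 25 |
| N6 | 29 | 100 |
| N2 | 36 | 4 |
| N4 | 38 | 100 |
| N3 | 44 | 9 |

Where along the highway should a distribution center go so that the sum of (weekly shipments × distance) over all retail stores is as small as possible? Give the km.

For a sum of weighted absolute distances on a line, the optimum is the weighted median (not the mean). Total weight W = 518; half-weight = 259.
Sort by position and accumulate weight:
  km 2 (N8, w=30) → cum 30
  km 6 (N5, w=200) → cum 230
  km 19 (N1, w=50) → cum 280  ≥ 259 → median here
  km 20 (N7, w=25) → cum 305
  km 29 (N6, w=100) → cum 405
  km 36 (N2, w=4) → cum 409
  km 38 (N4, w=100) → cum 509
  km 44 (N3, w=9) → cum 518
Optimal location: km 19.

x = 19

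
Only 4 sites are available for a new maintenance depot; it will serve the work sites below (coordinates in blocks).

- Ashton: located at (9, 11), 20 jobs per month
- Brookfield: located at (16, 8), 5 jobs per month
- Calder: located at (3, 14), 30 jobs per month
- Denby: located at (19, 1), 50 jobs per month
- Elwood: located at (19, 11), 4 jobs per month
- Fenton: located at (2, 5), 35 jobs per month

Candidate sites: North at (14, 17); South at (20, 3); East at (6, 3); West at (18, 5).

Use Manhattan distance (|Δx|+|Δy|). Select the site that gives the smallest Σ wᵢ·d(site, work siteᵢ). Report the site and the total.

Total weighted distance at each candidate:
  North (14, 17): total = 2629
  South (20, 3): total = 2151
  East (6, 3): total = 1759
  West (18, 5): total = 1883
Minimum is at East with total 1759 blocks.

East, total 1759 blocks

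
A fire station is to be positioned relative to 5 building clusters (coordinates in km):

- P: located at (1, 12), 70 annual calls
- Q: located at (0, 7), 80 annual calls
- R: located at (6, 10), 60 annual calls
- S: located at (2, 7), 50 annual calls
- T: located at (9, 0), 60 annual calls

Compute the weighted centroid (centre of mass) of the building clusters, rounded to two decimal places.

(3.34, 7.34)

The minimiser of Σwᵢ‖p−pᵢ‖² is the weighted centroid p* = (Σwᵢpᵢ)/(Σwᵢ).
Σwᵢ = 320.
Σwᵢxᵢ = 70·1 + 80·0 + 60·6 + 50·2 + 60·9 = 1070.
Σwᵢyᵢ = 70·12 + 80·7 + 60·10 + 50·7 + 60·0 = 2350.
x* = 1070/320 = 3.34, y* = 2350/320 = 7.34.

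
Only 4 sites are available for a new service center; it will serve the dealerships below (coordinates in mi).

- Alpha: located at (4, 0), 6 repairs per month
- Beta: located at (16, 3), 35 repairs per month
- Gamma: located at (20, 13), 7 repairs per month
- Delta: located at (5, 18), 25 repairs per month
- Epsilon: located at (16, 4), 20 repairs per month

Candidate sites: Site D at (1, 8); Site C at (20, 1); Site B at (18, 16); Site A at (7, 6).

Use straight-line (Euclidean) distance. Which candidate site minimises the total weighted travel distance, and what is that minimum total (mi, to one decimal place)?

Site A, total 964.2 mi

Total weighted distance at each candidate:
  Site D (1, 8): total = 1321.9
  Site C (20, 1): total = 1003.5
  Site B (18, 16): total = 1185.3
  Site A (7, 6): total = 964.2
Minimum is at Site A with total 964.2 mi.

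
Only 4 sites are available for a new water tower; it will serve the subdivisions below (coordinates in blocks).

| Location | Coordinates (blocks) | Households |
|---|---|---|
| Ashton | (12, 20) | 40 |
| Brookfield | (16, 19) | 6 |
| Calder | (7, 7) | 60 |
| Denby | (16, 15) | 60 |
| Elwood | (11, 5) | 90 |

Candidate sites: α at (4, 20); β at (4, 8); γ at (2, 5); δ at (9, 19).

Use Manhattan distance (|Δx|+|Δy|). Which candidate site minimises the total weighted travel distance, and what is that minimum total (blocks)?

δ, total 3142 blocks

Total weighted distance at each candidate:
  α (4, 20): total = 4358
  β (4, 8): total = 3218
  γ (2, 5): total = 3838
  δ (9, 19): total = 3142
Minimum is at δ with total 3142 blocks.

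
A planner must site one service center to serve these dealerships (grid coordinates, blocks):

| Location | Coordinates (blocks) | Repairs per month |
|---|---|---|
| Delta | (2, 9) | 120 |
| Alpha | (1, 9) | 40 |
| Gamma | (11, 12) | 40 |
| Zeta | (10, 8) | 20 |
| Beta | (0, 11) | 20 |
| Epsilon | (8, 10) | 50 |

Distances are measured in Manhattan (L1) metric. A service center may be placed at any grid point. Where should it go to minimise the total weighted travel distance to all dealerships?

(2, 9)

Manhattan distance separates: Σwᵢ(|x−xᵢ|+|y−yᵢ|) = Σwᵢ|x−xᵢ| + Σwᵢ|y−yᵢ|, so x and y are optimised independently as 1-D weighted medians.
Total weight W = 290; half = 145.
x-coordinate, sorted with cumulative weight:
  x=0 (Beta, w=20) cum 20
  x=1 (Alpha, w=40) cum 60
  x=2 (Delta, w=120) cum 180  ← median
  x=8 (Epsilon, w=50) cum 230
  x=10 (Zeta, w=20) cum 250
  x=11 (Gamma, w=40) cum 290
⇒ x* = 2
y-coordinate, sorted with cumulative weight:
  y=8 (Zeta, w=20) cum 20
  y=9 (Delta, w=120) cum 140
  y=9 (Alpha, w=40) cum 180  ← median
  y=10 (Epsilon, w=50) cum 230
  y=11 (Beta, w=20) cum 250
  y=12 (Gamma, w=40) cum 290
⇒ y* = 9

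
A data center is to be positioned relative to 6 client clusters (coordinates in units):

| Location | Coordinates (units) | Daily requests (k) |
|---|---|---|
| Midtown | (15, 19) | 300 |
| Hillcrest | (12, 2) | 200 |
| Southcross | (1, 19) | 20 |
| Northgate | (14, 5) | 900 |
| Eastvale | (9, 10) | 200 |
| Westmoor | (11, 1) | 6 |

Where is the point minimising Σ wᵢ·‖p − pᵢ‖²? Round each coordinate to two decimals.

(13.15, 7.99)

The minimiser of Σwᵢ‖p−pᵢ‖² is the weighted centroid p* = (Σwᵢpᵢ)/(Σwᵢ).
Σwᵢ = 1626.
Σwᵢxᵢ = 300·15 + 200·12 + 20·1 + 900·14 + 200·9 + 6·11 = 21386.
Σwᵢyᵢ = 300·19 + 200·2 + 20·19 + 900·5 + 200·10 + 6·1 = 12986.
x* = 21386/1626 = 13.15, y* = 12986/1626 = 7.99.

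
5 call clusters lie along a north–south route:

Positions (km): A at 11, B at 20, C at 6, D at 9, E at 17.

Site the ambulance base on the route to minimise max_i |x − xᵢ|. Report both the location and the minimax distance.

The 1-center on a line is the midpoint of the two extreme points: leftmost at 6, rightmost at 20.
Optimal location = (6 + 20)/2 = 13; maximum distance = (20 − 6)/2 = 7.

location 13, max distance 7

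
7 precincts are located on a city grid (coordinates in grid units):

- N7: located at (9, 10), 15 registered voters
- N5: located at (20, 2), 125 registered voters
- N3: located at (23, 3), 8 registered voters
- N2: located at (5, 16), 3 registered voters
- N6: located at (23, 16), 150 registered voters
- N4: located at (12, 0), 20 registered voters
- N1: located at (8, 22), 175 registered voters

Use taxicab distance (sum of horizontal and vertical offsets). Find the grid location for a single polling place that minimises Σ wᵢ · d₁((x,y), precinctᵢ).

Manhattan distance separates: Σwᵢ(|x−xᵢ|+|y−yᵢ|) = Σwᵢ|x−xᵢ| + Σwᵢ|y−yᵢ|, so x and y are optimised independently as 1-D weighted medians.
Total weight W = 496; half = 248.
x-coordinate, sorted with cumulative weight:
  x=5 (N2, w=3) cum 3
  x=8 (N1, w=175) cum 178
  x=9 (N7, w=15) cum 193
  x=12 (N4, w=20) cum 213
  x=20 (N5, w=125) cum 338  ← median
  x=23 (N3, w=8) cum 346
  x=23 (N6, w=150) cum 496
⇒ x* = 20
y-coordinate, sorted with cumulative weight:
  y=0 (N4, w=20) cum 20
  y=2 (N5, w=125) cum 145
  y=3 (N3, w=8) cum 153
  y=10 (N7, w=15) cum 168
  y=16 (N2, w=3) cum 171
  y=16 (N6, w=150) cum 321  ← median
  y=22 (N1, w=175) cum 496
⇒ y* = 16

(20, 16)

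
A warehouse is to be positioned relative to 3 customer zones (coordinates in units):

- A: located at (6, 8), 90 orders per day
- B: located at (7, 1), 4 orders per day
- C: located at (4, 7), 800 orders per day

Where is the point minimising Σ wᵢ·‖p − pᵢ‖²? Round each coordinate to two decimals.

(4.21, 7.07)

The minimiser of Σwᵢ‖p−pᵢ‖² is the weighted centroid p* = (Σwᵢpᵢ)/(Σwᵢ).
Σwᵢ = 894.
Σwᵢxᵢ = 90·6 + 4·7 + 800·4 = 3768.
Σwᵢyᵢ = 90·8 + 4·1 + 800·7 = 6324.
x* = 3768/894 = 4.21, y* = 6324/894 = 7.07.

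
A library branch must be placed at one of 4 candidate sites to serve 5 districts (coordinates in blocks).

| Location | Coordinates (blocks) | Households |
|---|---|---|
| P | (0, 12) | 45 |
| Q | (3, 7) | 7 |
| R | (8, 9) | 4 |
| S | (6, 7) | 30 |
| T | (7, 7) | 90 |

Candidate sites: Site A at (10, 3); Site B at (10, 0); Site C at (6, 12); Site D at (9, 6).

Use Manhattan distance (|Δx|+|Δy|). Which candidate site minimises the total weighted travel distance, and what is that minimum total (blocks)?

Site C, total 1036 blocks

Total weighted distance at each candidate:
  Site A (10, 3): total = 1834
  Site B (10, 0): total = 2362
  Site C (6, 12): total = 1036
  Site D (9, 6): total = 1130
Minimum is at Site C with total 1036 blocks.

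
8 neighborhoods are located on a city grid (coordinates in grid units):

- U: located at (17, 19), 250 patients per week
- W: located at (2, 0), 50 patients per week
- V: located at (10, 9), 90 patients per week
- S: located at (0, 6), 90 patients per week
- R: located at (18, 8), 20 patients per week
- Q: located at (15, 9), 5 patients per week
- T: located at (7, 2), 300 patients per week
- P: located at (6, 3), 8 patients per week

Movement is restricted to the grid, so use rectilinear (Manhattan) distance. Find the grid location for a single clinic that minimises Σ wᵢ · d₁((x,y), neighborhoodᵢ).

(7, 6)

Manhattan distance separates: Σwᵢ(|x−xᵢ|+|y−yᵢ|) = Σwᵢ|x−xᵢ| + Σwᵢ|y−yᵢ|, so x and y are optimised independently as 1-D weighted medians.
Total weight W = 813; half = 406.5.
x-coordinate, sorted with cumulative weight:
  x=0 (S, w=90) cum 90
  x=2 (W, w=50) cum 140
  x=6 (P, w=8) cum 148
  x=7 (T, w=300) cum 448  ← median
  x=10 (V, w=90) cum 538
  x=15 (Q, w=5) cum 543
  x=17 (U, w=250) cum 793
  x=18 (R, w=20) cum 813
⇒ x* = 7
y-coordinate, sorted with cumulative weight:
  y=0 (W, w=50) cum 50
  y=2 (T, w=300) cum 350
  y=3 (P, w=8) cum 358
  y=6 (S, w=90) cum 448  ← median
  y=8 (R, w=20) cum 468
  y=9 (V, w=90) cum 558
  y=9 (Q, w=5) cum 563
  y=19 (U, w=250) cum 813
⇒ y* = 6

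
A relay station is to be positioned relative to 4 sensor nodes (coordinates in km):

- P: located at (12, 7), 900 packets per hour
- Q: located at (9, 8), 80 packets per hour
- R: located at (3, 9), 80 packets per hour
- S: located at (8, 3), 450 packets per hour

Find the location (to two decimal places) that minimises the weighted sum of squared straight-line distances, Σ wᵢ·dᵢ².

The minimiser of Σwᵢ‖p−pᵢ‖² is the weighted centroid p* = (Σwᵢpᵢ)/(Σwᵢ).
Σwᵢ = 1510.
Σwᵢxᵢ = 900·12 + 80·9 + 80·3 + 450·8 = 15360.
Σwᵢyᵢ = 900·7 + 80·8 + 80·9 + 450·3 = 9010.
x* = 15360/1510 = 10.17, y* = 9010/1510 = 5.97.

(10.17, 5.97)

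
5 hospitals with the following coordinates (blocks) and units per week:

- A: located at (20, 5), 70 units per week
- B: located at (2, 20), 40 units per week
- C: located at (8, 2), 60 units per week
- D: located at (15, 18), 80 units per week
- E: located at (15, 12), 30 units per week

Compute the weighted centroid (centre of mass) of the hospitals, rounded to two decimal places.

The minimiser of Σwᵢ‖p−pᵢ‖² is the weighted centroid p* = (Σwᵢpᵢ)/(Σwᵢ).
Σwᵢ = 280.
Σwᵢxᵢ = 70·20 + 40·2 + 60·8 + 80·15 + 30·15 = 3610.
Σwᵢyᵢ = 70·5 + 40·20 + 60·2 + 80·18 + 30·12 = 3070.
x* = 3610/280 = 12.89, y* = 3070/280 = 10.96.

(12.89, 10.96)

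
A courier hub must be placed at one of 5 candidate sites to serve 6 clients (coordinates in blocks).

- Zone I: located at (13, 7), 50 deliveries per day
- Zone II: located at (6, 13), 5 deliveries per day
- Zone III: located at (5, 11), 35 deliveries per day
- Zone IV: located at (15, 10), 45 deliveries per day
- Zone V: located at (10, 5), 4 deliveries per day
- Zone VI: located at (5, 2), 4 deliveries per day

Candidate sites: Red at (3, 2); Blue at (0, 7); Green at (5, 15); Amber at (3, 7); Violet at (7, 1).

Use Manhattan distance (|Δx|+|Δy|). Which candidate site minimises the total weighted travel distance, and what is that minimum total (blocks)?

Total weighted distance at each candidate:
  Red (3, 2): total = 2153
  Blue (0, 7): total = 1923
  Green (5, 15): total = 1742
  Amber (3, 7): total = 1494
  Violet (7, 1): total = 1890
Minimum is at Amber with total 1494 blocks.

Amber, total 1494 blocks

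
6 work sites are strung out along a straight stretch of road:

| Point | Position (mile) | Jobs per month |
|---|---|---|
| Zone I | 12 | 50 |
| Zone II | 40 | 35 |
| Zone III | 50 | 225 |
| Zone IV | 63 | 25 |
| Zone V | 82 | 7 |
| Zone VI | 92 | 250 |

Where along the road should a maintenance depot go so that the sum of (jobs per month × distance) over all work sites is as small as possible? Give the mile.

For a sum of weighted absolute distances on a line, the optimum is the weighted median (not the mean). Total weight W = 592; half-weight = 296.
Sort by position and accumulate weight:
  mile 12 (Zone I, w=50) → cum 50
  mile 40 (Zone II, w=35) → cum 85
  mile 50 (Zone III, w=225) → cum 310  ≥ 296 → median here
  mile 63 (Zone IV, w=25) → cum 335
  mile 82 (Zone V, w=7) → cum 342
  mile 92 (Zone VI, w=250) → cum 592
Optimal location: mile 50.

x = 50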